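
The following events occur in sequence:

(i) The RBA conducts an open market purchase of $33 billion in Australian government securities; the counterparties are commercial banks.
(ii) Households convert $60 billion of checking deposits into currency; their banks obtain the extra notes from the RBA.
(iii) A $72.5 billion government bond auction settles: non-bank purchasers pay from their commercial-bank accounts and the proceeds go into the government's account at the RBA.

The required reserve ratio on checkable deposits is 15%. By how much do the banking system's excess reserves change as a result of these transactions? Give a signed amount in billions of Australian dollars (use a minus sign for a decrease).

OMO purchase (from banks) $33 billion: reserves +$33B, deposits 0.
Currency withdrawal $60 billion: reserves −$60B, deposits −$60B.
Government account inflow $72.5 billion: reserves −$72.5B, deposits −$72.5B.
Totals: Δreserves = −$99.5B, Δdeposits = −$132.5B.
Δrequired reserves = 15% × −$132.5B = −$19.875B.
Δexcess reserves = Δreserves − Δrequired = −$99.5B − (−$19.875B) = -$79.625 billion.

-$79.625 billion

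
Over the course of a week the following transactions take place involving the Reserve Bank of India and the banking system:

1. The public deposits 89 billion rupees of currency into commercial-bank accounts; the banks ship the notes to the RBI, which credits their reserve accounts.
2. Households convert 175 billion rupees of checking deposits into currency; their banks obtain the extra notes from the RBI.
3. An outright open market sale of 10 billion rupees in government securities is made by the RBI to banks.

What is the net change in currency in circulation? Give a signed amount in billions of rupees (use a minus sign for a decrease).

+86 billion

Currency deposit 89 billion rupees: notes return to the central bank → −89B.
Currency withdrawal 175 billion rupees: notes leave the central bank → +175B.
OMO sale (to banks) 10 billion rupees: no currency enters or leaves circulation → 0.
Net: −89 + 175 + 0 = +86 billion.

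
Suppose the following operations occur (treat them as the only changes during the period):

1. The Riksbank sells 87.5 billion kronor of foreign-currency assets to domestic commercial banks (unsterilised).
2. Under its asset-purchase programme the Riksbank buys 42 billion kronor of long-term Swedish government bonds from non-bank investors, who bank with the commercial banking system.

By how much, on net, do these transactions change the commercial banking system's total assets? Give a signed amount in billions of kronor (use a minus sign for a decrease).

+42 billion

FX sale 87.5 billion kronor: just an asset swap on bank balance sheets → 0.
Asset purchase (from non-banks) 42 billion kronor: bank balance sheets expand → +42B.
Net: 0 + 42 = +42 billion.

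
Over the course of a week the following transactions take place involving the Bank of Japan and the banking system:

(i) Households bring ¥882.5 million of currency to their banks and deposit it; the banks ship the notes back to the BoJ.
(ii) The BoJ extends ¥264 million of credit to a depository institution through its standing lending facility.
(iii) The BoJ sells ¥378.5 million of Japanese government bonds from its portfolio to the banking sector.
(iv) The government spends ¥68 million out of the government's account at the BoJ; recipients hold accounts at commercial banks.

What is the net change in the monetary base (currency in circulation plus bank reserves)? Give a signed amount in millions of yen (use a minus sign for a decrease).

-¥46.5 million

Currency deposit ¥882.5 million: just a shift between currency and reserves — both are base money → 0.
Discount-window loan ¥264 million: BoJ balance sheet expands → +¥264M.
OMO sale (to banks) ¥378.5 million: BoJ balance sheet contracts → −¥378.5M.
Government spending ¥68 million: a non-base liability converts back to reserves → +¥68M.
Net: 0 + 264 − 378.5 + 68 = -¥46.5 million.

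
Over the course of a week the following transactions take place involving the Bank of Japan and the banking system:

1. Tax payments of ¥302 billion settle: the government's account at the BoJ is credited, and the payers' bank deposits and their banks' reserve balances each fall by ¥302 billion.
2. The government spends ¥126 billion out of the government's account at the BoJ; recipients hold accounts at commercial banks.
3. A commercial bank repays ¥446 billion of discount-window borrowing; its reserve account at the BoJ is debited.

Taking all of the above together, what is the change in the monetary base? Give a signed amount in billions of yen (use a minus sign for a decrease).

Government account inflow ¥302 billion: reserves shift to a non-base liability → −¥302B.
Government spending ¥126 billion: a non-base liability converts back to reserves → +¥126B.
Discount-window repayment ¥446 billion: BoJ balance sheet contracts → −¥446B.
Net: −302 + 126 − 446 = -¥622 billion.

-¥622 billion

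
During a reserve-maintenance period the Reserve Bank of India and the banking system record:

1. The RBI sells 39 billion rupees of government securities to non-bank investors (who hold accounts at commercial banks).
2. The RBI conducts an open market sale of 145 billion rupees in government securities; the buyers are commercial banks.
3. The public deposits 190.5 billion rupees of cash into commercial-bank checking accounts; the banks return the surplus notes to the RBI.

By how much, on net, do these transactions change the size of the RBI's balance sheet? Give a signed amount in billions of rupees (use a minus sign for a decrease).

-184 billion

Asset sale (to non-banks) 39 billion rupees: an RBI asset is shed → −39B.
OMO sale (to banks) 145 billion rupees: an RBI asset is shed → −145B.
Currency deposit 190.5 billion rupees: only the composition of liabilities changes → 0.
Net: −39 − 145 + 0 = -184 billion.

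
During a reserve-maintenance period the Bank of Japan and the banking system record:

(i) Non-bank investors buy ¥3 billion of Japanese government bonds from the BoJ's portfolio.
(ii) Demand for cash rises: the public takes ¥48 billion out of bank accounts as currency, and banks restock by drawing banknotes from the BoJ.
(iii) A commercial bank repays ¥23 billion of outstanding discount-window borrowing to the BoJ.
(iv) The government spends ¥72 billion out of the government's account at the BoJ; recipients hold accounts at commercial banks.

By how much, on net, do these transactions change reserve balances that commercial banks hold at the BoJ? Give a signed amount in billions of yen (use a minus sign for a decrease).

BoJ balance sheet:
  Assets:      Securities −¥3B, Loans to banks −¥23B
  Liabilities: Bank reserves −¥2B, Currency in circulation +¥48B, Government deposits −¥72B
So the change in reserve balances that commercial banks hold at the BoJ is -¥2 billion.

-¥2 billion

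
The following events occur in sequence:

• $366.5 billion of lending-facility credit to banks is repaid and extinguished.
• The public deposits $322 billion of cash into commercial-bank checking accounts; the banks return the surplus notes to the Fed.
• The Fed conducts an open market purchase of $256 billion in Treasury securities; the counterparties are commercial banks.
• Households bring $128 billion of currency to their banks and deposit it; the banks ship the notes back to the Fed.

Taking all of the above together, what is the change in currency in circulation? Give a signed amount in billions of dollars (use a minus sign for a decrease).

Fed balance sheet:
  Assets:      Securities +$256B, Loans to banks −$366.5B
  Liabilities: Bank reserves +$339.5B, Currency in circulation −$450B
So the change in currency in circulation is -$450 billion.

-$450 billion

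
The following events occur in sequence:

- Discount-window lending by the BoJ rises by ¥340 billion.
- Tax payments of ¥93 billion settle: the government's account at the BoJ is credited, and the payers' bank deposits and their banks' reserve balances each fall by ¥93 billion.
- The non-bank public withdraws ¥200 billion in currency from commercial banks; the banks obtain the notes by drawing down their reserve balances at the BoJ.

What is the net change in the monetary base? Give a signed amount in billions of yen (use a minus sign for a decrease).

+¥247 billion

Discount-window loan ¥340 billion: BoJ balance sheet expands → +¥340B.
Government account inflow ¥93 billion: reserves shift to a non-base liability → −¥93B.
Currency withdrawal ¥200 billion: just a shift between currency and reserves — both are base money → 0.
Net: 340 − 93 + 0 = +¥247 billion.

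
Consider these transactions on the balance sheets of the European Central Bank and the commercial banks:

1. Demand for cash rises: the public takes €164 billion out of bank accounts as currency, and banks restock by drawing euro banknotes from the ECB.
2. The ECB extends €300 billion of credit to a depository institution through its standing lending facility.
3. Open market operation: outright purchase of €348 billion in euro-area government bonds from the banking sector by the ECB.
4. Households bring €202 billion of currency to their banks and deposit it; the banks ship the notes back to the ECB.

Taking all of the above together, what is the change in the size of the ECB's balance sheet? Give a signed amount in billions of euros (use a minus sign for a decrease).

+€648 billion

ECB balance sheet:
  Assets:      Securities +€348B, Loans to banks +€300B
  Liabilities: Bank reserves +€686B, Currency in circulation −€38B
Change in total ECB assets = +€648 billion.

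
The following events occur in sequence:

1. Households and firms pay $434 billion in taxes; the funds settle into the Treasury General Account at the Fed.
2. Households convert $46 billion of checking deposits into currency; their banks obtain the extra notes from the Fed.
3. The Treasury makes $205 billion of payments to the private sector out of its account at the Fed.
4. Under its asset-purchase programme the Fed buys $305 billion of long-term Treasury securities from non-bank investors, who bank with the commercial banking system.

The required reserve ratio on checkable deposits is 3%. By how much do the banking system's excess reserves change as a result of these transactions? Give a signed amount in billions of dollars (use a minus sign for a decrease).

+$29.1 billion

Government account inflow $434 billion: reserves −$434B, deposits −$434B.
Currency withdrawal $46 billion: reserves −$46B, deposits −$46B.
Government spending $205 billion: reserves +$205B, deposits +$205B.
Asset purchase (from non-banks) $305 billion: reserves +$305B, deposits +$305B.
Totals: Δreserves = +$30B, Δdeposits = +$30B.
Δrequired reserves = 3% × +$30B = +$0.9B.
Δexcess reserves = Δreserves − Δrequired = +$30B − (+$0.9B) = +$29.1 billion.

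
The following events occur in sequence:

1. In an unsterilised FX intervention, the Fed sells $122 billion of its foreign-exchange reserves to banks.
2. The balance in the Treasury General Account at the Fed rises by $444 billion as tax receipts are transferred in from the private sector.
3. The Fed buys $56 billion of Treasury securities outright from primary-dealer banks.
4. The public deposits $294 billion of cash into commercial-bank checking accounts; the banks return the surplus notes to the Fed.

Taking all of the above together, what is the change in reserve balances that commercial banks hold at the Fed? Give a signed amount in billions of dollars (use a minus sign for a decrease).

Fed balance sheet:
  Assets:      Securities +$56B, Foreign assets −$122B
  Liabilities: Bank reserves −$216B, Currency in circulation −$294B, Government deposits +$444B
So the change in reserve balances that commercial banks hold at the Fed is -$216 billion.

-$216 billion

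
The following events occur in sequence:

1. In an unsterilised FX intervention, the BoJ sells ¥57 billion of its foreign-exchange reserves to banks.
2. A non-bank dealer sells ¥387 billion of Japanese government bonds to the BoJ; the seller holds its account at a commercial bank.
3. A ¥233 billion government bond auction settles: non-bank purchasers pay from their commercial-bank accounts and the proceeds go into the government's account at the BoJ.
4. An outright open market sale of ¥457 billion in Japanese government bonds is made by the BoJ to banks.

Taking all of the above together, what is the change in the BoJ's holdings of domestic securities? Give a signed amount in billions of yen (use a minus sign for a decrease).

-¥70 billion

FX sale ¥57 billion: the BoJ's securities portfolio is untouched → 0.
Asset purchase (from non-banks) ¥387 billion: securities added to the BoJ's portfolio → +¥387B.
Government account inflow ¥233 billion: the BoJ's securities portfolio is untouched → 0.
OMO sale (to banks) ¥457 billion: securities removed from the BoJ's portfolio → −¥457B.
Net: 0 + 387 + 0 − 457 = -¥70 billion.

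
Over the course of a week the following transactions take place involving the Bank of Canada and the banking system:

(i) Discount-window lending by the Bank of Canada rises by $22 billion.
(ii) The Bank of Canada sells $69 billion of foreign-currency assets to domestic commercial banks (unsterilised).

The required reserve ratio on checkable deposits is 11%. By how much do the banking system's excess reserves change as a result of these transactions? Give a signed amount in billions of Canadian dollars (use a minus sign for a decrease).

-$47 billion

Discount-window loan $22 billion: reserves +$22B, deposits 0.
FX sale $69 billion: reserves −$69B, deposits 0.
Totals: Δreserves = −$47B, Δdeposits = 0.
Δrequired reserves = 11% × 0 = 0.
Δexcess reserves = Δreserves − Δrequired = −$47B − (0) = -$47 billion.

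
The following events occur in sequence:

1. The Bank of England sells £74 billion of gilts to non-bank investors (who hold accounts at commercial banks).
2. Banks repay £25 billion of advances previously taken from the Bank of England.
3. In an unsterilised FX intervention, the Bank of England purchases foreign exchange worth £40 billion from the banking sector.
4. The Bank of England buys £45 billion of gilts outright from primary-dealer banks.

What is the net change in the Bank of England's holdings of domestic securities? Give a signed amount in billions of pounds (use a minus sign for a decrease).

Asset sale (to non-banks) £74 billion: securities removed from the Bank of England's portfolio → −£74B.
Discount-window repayment £25 billion: the Bank of England's securities portfolio is untouched → 0.
FX purchase £40 billion: the Bank of England's securities portfolio is untouched → 0.
OMO purchase (from banks) £45 billion: securities added to the Bank of England's portfolio → +£45B.
Net: −74 + 0 + 0 + 45 = -£29 billion.

-£29 billion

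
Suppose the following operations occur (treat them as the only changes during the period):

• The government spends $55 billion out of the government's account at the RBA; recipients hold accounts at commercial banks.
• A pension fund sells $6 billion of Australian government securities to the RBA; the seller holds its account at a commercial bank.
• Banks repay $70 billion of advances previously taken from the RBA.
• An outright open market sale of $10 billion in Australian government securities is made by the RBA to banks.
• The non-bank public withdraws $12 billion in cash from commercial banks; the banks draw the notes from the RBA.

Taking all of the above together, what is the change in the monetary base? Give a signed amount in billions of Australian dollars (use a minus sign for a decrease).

-$19 billion

Government spending $55 billion: a non-base liability converts back to reserves → +$55B.
Asset purchase (from non-banks) $6 billion: RBA balance sheet expands → +$6B.
Discount-window repayment $70 billion: RBA balance sheet contracts → −$70B.
OMO sale (to banks) $10 billion: RBA balance sheet contracts → −$10B.
Currency withdrawal $12 billion: just a shift between currency and reserves — both are base money → 0.
Net: 55 + 6 − 70 − 10 + 0 = -$19 billion.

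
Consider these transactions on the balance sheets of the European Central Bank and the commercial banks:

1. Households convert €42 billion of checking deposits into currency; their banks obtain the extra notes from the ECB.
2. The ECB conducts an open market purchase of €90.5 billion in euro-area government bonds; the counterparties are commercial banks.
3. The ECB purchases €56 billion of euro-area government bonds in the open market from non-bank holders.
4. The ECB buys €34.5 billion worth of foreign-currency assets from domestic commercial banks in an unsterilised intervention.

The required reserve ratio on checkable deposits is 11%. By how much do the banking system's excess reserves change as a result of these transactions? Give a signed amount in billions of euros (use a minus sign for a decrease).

+€137.46 billion

Currency withdrawal €42 billion: reserves −€42B, deposits −€42B.
OMO purchase (from banks) €90.5 billion: reserves +€90.5B, deposits 0.
Asset purchase (from non-banks) €56 billion: reserves +€56B, deposits +€56B.
FX purchase €34.5 billion: reserves +€34.5B, deposits 0.
Totals: Δreserves = +€139B, Δdeposits = +€14B.
Δrequired reserves = 11% × +€14B = +€1.54B.
Δexcess reserves = Δreserves − Δrequired = +€139B − (+€1.54B) = +€137.46 billion.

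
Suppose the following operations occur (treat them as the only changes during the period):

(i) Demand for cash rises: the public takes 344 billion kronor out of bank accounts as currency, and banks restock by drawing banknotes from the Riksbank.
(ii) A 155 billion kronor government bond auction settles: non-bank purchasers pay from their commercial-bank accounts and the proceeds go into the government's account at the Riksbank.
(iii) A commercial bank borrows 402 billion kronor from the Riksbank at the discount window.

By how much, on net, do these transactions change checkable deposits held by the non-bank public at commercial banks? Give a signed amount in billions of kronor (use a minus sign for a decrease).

Currency withdrawal 344 billion kronor: non-bank counterparties' bank balances fall → −344B.
Government account inflow 155 billion kronor: non-bank counterparties' bank balances fall → −155B.
Discount-window loan 402 billion kronor: the counterparty is a bank, so public deposits are unchanged → 0.
Net: −344 − 155 + 0 = -499 billion.

-499 billion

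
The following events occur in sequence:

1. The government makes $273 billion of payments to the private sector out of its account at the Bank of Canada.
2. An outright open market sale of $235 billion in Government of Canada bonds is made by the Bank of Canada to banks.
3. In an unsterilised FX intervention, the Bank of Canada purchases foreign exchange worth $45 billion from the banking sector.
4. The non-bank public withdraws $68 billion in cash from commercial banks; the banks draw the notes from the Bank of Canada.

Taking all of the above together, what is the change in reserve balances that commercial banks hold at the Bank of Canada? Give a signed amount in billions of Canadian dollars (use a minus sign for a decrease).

Bank of Canada balance sheet:
  Assets:      Securities −$235B, Foreign assets +$45B
  Liabilities: Bank reserves +$15B, Currency in circulation +$68B, Government deposits −$273B
Commercial banking system:
  Assets:      Reserves at CB +$15B, Securities +$235B, Foreign assets −$45B
  Liabilities: Checkable deposits +$205B
So the change in reserve balances that commercial banks hold at the Bank of Canada is +$15 billion.

+$15 billion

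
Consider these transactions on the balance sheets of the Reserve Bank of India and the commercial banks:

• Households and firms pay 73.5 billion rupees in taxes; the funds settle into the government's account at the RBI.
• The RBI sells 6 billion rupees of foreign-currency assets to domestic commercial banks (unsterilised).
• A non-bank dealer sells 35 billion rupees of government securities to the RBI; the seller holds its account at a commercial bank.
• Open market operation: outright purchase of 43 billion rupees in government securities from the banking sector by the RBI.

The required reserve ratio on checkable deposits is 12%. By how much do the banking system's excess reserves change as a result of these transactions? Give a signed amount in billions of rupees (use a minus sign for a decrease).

+3.12 billion

Government account inflow 73.5 billion rupees: reserves −73.5B, deposits −73.5B.
FX sale 6 billion rupees: reserves −6B, deposits 0.
Asset purchase (from non-banks) 35 billion rupees: reserves +35B, deposits +35B.
OMO purchase (from banks) 43 billion rupees: reserves +43B, deposits 0.
Totals: Δreserves = −1.5B, Δdeposits = −38.5B.
Δrequired reserves = 12% × −38.5B = −4.62B.
Δexcess reserves = Δreserves − Δrequired = −1.5B − (−4.62B) = +3.12 billion.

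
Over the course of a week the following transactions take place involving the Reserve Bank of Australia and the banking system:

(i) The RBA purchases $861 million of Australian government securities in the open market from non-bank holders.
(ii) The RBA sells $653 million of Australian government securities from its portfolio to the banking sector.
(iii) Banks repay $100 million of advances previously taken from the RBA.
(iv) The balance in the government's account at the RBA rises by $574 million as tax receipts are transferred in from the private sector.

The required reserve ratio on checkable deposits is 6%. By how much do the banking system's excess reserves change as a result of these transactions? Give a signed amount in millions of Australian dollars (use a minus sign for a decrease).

-$483.22 million

Asset purchase (from non-banks) $861 million: reserves +$861M, deposits +$861M.
OMO sale (to banks) $653 million: reserves −$653M, deposits 0.
Discount-window repayment $100 million: reserves −$100M, deposits 0.
Government account inflow $574 million: reserves −$574M, deposits −$574M.
Totals: Δreserves = −$466M, Δdeposits = +$287M.
Δrequired reserves = 6% × +$287M = +$17.22M.
Δexcess reserves = Δreserves − Δrequired = −$466M − (+$17.22M) = -$483.22 million.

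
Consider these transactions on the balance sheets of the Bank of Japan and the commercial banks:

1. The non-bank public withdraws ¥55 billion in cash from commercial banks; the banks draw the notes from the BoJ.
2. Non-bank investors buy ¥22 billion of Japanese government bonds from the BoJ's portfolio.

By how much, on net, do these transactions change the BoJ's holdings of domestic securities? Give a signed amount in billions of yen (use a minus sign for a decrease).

Currency withdrawal ¥55 billion: the BoJ's securities portfolio is untouched → 0.
Asset sale (to non-banks) ¥22 billion: securities removed from the BoJ's portfolio → −¥22B.
Net: 0 − 22 = -¥22 billion.

-¥22 billion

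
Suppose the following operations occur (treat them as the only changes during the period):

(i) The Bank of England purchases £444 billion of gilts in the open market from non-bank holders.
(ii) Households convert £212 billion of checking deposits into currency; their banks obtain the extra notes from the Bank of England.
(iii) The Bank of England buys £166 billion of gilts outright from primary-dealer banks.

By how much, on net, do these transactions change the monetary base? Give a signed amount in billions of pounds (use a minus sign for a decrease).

Asset purchase (from non-banks) £444 billion: Bank of England balance sheet expands → +£444B.
Currency withdrawal £212 billion: just a shift between currency and reserves — both are base money → 0.
OMO purchase (from banks) £166 billion: Bank of England balance sheet expands → +£166B.
Net: 444 + 0 + 166 = +£610 billion.

+£610 billion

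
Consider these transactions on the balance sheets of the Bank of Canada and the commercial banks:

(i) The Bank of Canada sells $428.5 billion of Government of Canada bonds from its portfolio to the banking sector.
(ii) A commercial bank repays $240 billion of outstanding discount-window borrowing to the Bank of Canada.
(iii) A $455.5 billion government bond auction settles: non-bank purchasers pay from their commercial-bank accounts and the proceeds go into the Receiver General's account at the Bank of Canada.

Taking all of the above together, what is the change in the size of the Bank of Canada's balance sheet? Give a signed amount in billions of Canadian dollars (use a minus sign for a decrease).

-$668.5 billion

OMO sale (to banks) $428.5 billion: a Bank of Canada asset is shed → −$428.5B.
Discount-window repayment $240 billion: a Bank of Canada asset is shed → −$240B.
Government account inflow $455.5 billion: only the composition of liabilities changes → 0.
Net: −428.5 − 240 + 0 = -$668.5 billion.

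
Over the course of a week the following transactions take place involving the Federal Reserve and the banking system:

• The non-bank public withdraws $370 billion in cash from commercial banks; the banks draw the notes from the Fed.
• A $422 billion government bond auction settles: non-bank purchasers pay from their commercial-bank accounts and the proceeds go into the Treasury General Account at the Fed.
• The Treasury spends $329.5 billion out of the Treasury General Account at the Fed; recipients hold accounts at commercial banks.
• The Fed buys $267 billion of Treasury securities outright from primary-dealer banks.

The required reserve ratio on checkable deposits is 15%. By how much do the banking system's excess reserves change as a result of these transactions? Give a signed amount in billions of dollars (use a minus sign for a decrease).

Currency withdrawal $370 billion: reserves −$370B, deposits −$370B.
Government account inflow $422 billion: reserves −$422B, deposits −$422B.
Government spending $329.5 billion: reserves +$329.5B, deposits +$329.5B.
OMO purchase (from banks) $267 billion: reserves +$267B, deposits 0.
Totals: Δreserves = −$195.5B, Δdeposits = −$462.5B.
Δrequired reserves = 15% × −$462.5B = −$69.375B.
Δexcess reserves = Δreserves − Δrequired = −$195.5B − (−$69.375B) = -$126.125 billion.

-$126.125 billion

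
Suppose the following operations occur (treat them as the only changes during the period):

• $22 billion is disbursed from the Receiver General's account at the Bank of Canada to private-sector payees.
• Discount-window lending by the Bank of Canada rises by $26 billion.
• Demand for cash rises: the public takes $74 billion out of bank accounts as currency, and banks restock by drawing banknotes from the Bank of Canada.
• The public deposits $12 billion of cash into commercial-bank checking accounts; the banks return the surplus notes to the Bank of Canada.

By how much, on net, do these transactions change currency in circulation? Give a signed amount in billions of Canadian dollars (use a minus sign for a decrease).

Government spending $22 billion: no currency enters or leaves circulation → 0.
Discount-window loan $26 billion: no currency enters or leaves circulation → 0.
Currency withdrawal $74 billion: notes leave the central bank → +$74B.
Currency deposit $12 billion: notes return to the central bank → −$12B.
Net: 0 + 0 + 74 − 12 = +$62 billion.

+$62 billion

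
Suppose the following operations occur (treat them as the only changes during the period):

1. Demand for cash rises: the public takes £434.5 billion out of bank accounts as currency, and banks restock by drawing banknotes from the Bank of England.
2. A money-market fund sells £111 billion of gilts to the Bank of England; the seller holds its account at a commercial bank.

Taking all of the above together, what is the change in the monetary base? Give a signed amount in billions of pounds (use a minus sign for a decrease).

+£111 billion

Bank of England balance sheet:
  Assets:      Securities +£111B
  Liabilities: Bank reserves −£323.5B, Currency in circulation +£434.5B
Commercial banking system:
  Assets:      Reserves at CB −£323.5B
  Liabilities: Checkable deposits −£323.5B
Monetary base = currency + reserves: +£434.5B + (−£323.5B) = +£111 billion.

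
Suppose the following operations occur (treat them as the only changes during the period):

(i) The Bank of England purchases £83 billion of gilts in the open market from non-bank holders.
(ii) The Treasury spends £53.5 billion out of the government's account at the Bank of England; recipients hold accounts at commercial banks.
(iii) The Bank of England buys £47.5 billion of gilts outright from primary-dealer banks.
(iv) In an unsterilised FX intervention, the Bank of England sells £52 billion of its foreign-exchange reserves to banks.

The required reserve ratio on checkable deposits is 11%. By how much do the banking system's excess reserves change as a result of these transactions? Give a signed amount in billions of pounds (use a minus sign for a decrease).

+£116.985 billion

Asset purchase (from non-banks) £83 billion: reserves +£83B, deposits +£83B.
Government spending £53.5 billion: reserves +£53.5B, deposits +£53.5B.
OMO purchase (from banks) £47.5 billion: reserves +£47.5B, deposits 0.
FX sale £52 billion: reserves −£52B, deposits 0.
Totals: Δreserves = +£132B, Δdeposits = +£136.5B.
Δrequired reserves = 11% × +£136.5B = +£15.015B.
Δexcess reserves = Δreserves − Δrequired = +£132B − (+£15.015B) = +£116.985 billion.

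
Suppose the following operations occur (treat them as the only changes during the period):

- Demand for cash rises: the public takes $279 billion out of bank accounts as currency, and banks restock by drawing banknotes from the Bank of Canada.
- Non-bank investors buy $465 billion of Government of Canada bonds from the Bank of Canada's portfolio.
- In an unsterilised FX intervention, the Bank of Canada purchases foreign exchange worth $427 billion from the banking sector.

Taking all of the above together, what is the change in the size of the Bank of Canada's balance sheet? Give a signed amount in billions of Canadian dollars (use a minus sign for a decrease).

Bank of Canada balance sheet:
  Assets:      Securities −$465B, Foreign assets +$427B
  Liabilities: Bank reserves −$317B, Currency in circulation +$279B
Commercial banking system:
  Assets:      Reserves at CB −$317B, Foreign assets −$427B
  Liabilities: Checkable deposits −$744B
Change in total Bank of Canada assets = -$38 billion.

-$38 billion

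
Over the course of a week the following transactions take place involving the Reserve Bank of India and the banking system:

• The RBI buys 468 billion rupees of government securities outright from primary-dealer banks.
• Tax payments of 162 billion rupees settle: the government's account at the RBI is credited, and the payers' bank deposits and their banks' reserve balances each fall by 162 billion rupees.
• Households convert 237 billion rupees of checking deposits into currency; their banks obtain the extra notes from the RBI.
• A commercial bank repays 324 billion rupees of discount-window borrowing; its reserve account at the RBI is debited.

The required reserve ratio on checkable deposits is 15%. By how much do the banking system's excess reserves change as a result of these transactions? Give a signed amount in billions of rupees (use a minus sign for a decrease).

OMO purchase (from banks) 468 billion rupees: reserves +468B, deposits 0.
Government account inflow 162 billion rupees: reserves −162B, deposits −162B.
Currency withdrawal 237 billion rupees: reserves −237B, deposits −237B.
Discount-window repayment 324 billion rupees: reserves −324B, deposits 0.
Totals: Δreserves = −255B, Δdeposits = −399B.
Δrequired reserves = 15% × −399B = −59.85B.
Δexcess reserves = Δreserves − Δrequired = −255B − (−59.85B) = -195.15 billion.

-195.15 billion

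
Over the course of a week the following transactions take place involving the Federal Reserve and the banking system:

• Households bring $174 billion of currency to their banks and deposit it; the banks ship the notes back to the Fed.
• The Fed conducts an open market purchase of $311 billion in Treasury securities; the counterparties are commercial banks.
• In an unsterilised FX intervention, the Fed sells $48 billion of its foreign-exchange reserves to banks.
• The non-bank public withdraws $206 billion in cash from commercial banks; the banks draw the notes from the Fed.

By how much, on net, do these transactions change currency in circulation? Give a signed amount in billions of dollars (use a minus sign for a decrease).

+$32 billion

Currency deposit $174 billion: notes return to the central bank → −$174B.
OMO purchase (from banks) $311 billion: no currency enters or leaves circulation → 0.
FX sale $48 billion: no currency enters or leaves circulation → 0.
Currency withdrawal $206 billion: notes leave the central bank → +$206B.
Net: −174 + 0 + 0 + 206 = +$32 billion.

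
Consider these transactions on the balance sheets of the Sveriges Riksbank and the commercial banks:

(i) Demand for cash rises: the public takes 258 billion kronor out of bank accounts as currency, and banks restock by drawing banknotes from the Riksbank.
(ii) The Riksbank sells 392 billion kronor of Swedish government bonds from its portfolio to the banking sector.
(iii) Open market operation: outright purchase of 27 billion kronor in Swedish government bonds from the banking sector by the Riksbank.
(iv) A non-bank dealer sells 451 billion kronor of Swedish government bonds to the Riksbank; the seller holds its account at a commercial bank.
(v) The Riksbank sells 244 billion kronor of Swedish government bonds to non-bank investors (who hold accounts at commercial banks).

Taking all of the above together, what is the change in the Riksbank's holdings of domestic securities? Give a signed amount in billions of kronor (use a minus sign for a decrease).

Currency withdrawal 258 billion kronor: the Riksbank's securities portfolio is untouched → 0.
OMO sale (to banks) 392 billion kronor: securities removed from the Riksbank's portfolio → −392B.
OMO purchase (from banks) 27 billion kronor: securities added to the Riksbank's portfolio → +27B.
Asset purchase (from non-banks) 451 billion kronor: securities added to the Riksbank's portfolio → +451B.
Asset sale (to non-banks) 244 billion kronor: securities removed from the Riksbank's portfolio → −244B.
Net: 0 − 392 + 27 + 451 − 244 = -158 billion.

-158 billion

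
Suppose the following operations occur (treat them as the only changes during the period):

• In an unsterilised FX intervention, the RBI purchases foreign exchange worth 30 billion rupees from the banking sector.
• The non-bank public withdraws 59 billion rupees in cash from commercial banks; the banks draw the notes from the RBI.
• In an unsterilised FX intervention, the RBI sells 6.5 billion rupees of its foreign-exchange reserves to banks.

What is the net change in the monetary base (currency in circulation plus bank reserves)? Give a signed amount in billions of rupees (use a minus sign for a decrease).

+23.5 billion

RBI balance sheet:
  Assets:      Foreign assets +23.5B
  Liabilities: Bank reserves −35.5B, Currency in circulation +59B
Commercial banking system:
  Assets:      Reserves at CB −35.5B, Foreign assets −23.5B
  Liabilities: Checkable deposits −59B
Monetary base = currency + reserves: +59B + (−35.5B) = +23.5 billion.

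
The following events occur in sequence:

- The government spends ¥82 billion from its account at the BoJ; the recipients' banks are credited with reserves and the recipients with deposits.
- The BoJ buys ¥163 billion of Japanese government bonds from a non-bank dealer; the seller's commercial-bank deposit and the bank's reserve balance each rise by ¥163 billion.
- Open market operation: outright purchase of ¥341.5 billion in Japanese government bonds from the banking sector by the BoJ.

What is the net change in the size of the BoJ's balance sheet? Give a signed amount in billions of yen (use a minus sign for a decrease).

+¥504.5 billion

BoJ balance sheet:
  Assets:      Securities +¥504.5B
  Liabilities: Bank reserves +¥586.5B, Government deposits −¥82B
Commercial banking system:
  Assets:      Reserves at CB +¥586.5B, Securities −¥341.5B
  Liabilities: Checkable deposits +¥245B
Change in total BoJ assets = +¥504.5 billion.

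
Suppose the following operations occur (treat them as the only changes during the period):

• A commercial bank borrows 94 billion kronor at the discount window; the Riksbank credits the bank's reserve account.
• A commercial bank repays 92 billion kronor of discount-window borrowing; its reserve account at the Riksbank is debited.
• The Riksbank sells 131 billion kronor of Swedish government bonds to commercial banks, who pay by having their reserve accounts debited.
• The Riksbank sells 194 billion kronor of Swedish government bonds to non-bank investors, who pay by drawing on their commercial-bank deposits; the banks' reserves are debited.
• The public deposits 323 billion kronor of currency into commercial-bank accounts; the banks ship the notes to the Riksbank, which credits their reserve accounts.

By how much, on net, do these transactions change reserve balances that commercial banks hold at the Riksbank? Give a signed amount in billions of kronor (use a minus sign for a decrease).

Riksbank balance sheet:
  Assets:      Securities −325B, Loans to banks +2B
  Liabilities: Currency in circulation −323B
So the change in reserve balances that commercial banks hold at the Riksbank is 0 (no change).

0 (no change)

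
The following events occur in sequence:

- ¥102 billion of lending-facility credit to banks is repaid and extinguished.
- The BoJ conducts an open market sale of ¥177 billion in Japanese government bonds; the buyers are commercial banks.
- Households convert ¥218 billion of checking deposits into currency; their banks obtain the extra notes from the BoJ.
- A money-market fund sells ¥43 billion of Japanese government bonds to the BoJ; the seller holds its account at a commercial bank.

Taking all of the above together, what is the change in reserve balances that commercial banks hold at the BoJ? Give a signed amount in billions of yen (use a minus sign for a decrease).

Discount-window repayment ¥102 billion: repayment is debited from reserves → −¥102B.
OMO sale (to banks) ¥177 billion: the buying banks pay out of their reserve balances → −¥177B.
Currency withdrawal ¥218 billion: banks swap reserves for currency → −¥218B.
Asset purchase (from non-banks) ¥43 billion: the BoJ pays by crediting reserve accounts → +¥43B.
Net: −102 − 177 − 218 + 43 = -¥454 billion.

-¥454 billion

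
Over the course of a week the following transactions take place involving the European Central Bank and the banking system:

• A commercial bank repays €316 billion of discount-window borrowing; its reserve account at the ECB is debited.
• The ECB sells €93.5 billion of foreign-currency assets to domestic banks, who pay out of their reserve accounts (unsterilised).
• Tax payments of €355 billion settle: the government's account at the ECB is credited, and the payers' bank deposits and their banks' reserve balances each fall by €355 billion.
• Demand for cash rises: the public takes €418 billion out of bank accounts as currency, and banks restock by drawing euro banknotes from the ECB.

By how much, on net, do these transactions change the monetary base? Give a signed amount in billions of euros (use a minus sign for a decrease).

Discount-window repayment €316 billion: ECB balance sheet contracts → −€316B.
FX sale €93.5 billion: ECB balance sheet contracts → −€93.5B.
Government account inflow €355 billion: reserves shift to a non-base liability → −€355B.
Currency withdrawal €418 billion: just a shift between currency and reserves — both are base money → 0.
Net: −316 − 93.5 − 355 + 0 = -€764.5 billion.

-€764.5 billion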